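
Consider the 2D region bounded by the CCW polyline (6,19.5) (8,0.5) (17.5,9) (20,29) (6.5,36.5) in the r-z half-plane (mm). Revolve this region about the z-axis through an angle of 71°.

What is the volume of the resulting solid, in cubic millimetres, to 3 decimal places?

Volume = 5152.681 mm³

Profile (r,z), 5 vertices: (6,19.5) (8,0.5) (17.5,9) (20,29) (6.5,36.5)
edge 0: (6,19.5)→(8,0.5)  cross = 6·0.5 − 8·19.5 = -153.0000; (r_i+r_j)·cross = 14·-153.0000 = -2142.0000
edge 1: (8,0.5)→(17.5,9)  cross = 8·9 − 17.5·0.5 = 63.2500; (r_i+r_j)·cross = 25.5·63.2500 = 1612.8750
edge 2: (17.5,9)→(20,29)  cross = 17.5·29 − 20·9 = 327.5000; (r_i+r_j)·cross = 37.5·327.5000 = 12281.2500
edge 3: (20,29)→(6.5,36.5)  cross = 20·36.5 − 6.5·29 = 541.5000; (r_i+r_j)·cross = 26.5·541.5000 = 14349.7500
edge 4: (6.5,36.5)→(6,19.5)  cross = 6.5·19.5 − 6·36.5 = -92.2500; (r_i+r_j)·cross = 12.5·-92.2500 = -1153.1250
Σcross = 687.0000 → A = |Σcross|/2 = 343.5000 mm²
Σ(r_i+r_j)·cross = 24948.7500 → first moment M = |Σ|/6 = 4158.1250
R_c = M/A = 4158.1250/343.5000 = 12.1052 mm
θ = 71° = 1.239184 rad
V = θ·R_c·A = 1.239184·12.1052·343.5000 = 5152.681 mm³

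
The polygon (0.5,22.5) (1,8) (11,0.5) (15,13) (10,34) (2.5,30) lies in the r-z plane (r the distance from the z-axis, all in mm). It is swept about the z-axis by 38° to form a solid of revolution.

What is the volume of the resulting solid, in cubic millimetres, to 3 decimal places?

Volume = 1631.147 mm³

Profile (r,z), 6 vertices: (0.5,22.5) (1,8) (11,0.5) (15,13) (10,34) (2.5,30)
edge 0: (0.5,22.5)→(1,8)  cross = 0.5·8 − 1·22.5 = -18.5000; (r_i+r_j)·cross = 1.5·-18.5000 = -27.7500
edge 1: (1,8)→(11,0.5)  cross = 1·0.5 − 11·8 = -87.5000; (r_i+r_j)·cross = 12·-87.5000 = -1050.0000
edge 2: (11,0.5)→(15,13)  cross = 11·13 − 15·0.5 = 135.5000; (r_i+r_j)·cross = 26·135.5000 = 3523.0000
edge 3: (15,13)→(10,34)  cross = 15·34 − 10·13 = 380.0000; (r_i+r_j)·cross = 25·380.0000 = 9500.0000
edge 4: (10,34)→(2.5,30)  cross = 10·30 − 2.5·34 = 215.0000; (r_i+r_j)·cross = 12.5·215.0000 = 2687.5000
edge 5: (2.5,30)→(0.5,22.5)  cross = 2.5·22.5 − 0.5·30 = 41.2500; (r_i+r_j)·cross = 3·41.2500 = 123.7500
Σcross = 665.7500 → A = |Σcross|/2 = 332.8750 mm²
Σ(r_i+r_j)·cross = 14756.5000 → first moment M = |Σ|/6 = 2459.4167
R_c = M/A = 2459.4167/332.8750 = 7.3884 mm
θ = 38° = 0.663225 rad
V = θ·R_c·A = 0.663225·7.3884·332.8750 = 1631.147 mm³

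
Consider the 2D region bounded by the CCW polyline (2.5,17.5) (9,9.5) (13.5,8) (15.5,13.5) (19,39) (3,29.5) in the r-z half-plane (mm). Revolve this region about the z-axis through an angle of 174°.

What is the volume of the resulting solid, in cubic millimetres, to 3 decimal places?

Profile (r,z), 6 vertices: (2.5,17.5) (9,9.5) (13.5,8) (15.5,13.5) (19,39) (3,29.5)
edge 0: (2.5,17.5)→(9,9.5)  cross = 2.5·9.5 − 9·17.5 = -133.7500; (r_i+r_j)·cross = 11.5·-133.7500 = -1538.1250
edge 1: (9,9.5)→(13.5,8)  cross = 9·8 − 13.5·9.5 = -56.2500; (r_i+r_j)·cross = 22.5·-56.2500 = -1265.6250
edge 2: (13.5,8)→(15.5,13.5)  cross = 13.5·13.5 − 15.5·8 = 58.2500; (r_i+r_j)·cross = 29·58.2500 = 1689.2500
edge 3: (15.5,13.5)→(19,39)  cross = 15.5·39 − 19·13.5 = 348.0000; (r_i+r_j)·cross = 34.5·348.0000 = 12006.0000
edge 4: (19,39)→(3,29.5)  cross = 19·29.5 − 3·39 = 443.5000; (r_i+r_j)·cross = 22·443.5000 = 9757.0000
edge 5: (3,29.5)→(2.5,17.5)  cross = 3·17.5 − 2.5·29.5 = -21.2500; (r_i+r_j)·cross = 5.5·-21.2500 = -116.8750
Σcross = 638.5000 → A = |Σcross|/2 = 319.2500 mm²
Σ(r_i+r_j)·cross = 20531.6250 → first moment M = |Σ|/6 = 3421.9375
R_c = M/A = 3421.9375/319.2500 = 10.7187 mm
θ = 174° = 3.036873 rad
V = θ·R_c·A = 3.036873·10.7187·319.2500 = 10391.989 mm³

Volume = 10391.989 mm³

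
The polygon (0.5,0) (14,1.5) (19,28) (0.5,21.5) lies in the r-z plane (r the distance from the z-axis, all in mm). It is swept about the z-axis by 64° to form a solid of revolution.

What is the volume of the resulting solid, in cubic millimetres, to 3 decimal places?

Profile (r,z), 4 vertices: (0.5,0) (14,1.5) (19,28) (0.5,21.5)
edge 0: (0.5,0)→(14,1.5)  cross = 0.5·1.5 − 14·0 = 0.7500; (r_i+r_j)·cross = 14.5·0.7500 = 10.8750
edge 1: (14,1.5)→(19,28)  cross = 14·28 − 19·1.5 = 363.5000; (r_i+r_j)·cross = 33·363.5000 = 11995.5000
edge 2: (19,28)→(0.5,21.5)  cross = 19·21.5 − 0.5·28 = 394.5000; (r_i+r_j)·cross = 19.5·394.5000 = 7692.7500
edge 3: (0.5,21.5)→(0.5,0)  cross = 0.5·0 − 0.5·21.5 = -10.7500; (r_i+r_j)·cross = 1·-10.7500 = -10.7500
Σcross = 748.0000 → A = |Σcross|/2 = 374.0000 mm²
Σ(r_i+r_j)·cross = 19688.3750 → first moment M = |Σ|/6 = 3281.3958
R_c = M/A = 3281.3958/374.0000 = 8.7738 mm
θ = 64° = 1.117011 rad
V = θ·R_c·A = 1.117011·8.7738·374.0000 = 3665.354 mm³

Volume = 3665.354 mm³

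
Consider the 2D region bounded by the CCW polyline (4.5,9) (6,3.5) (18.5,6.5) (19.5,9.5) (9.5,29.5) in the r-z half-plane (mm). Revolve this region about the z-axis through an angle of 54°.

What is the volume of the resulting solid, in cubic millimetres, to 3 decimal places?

Volume = 2235.714 mm³

Profile (r,z), 5 vertices: (4.5,9) (6,3.5) (18.5,6.5) (19.5,9.5) (9.5,29.5)
edge 0: (4.5,9)→(6,3.5)  cross = 4.5·3.5 − 6·9 = -38.2500; (r_i+r_j)·cross = 10.5·-38.2500 = -401.6250
edge 1: (6,3.5)→(18.5,6.5)  cross = 6·6.5 − 18.5·3.5 = -25.7500; (r_i+r_j)·cross = 24.5·-25.7500 = -630.8750
edge 2: (18.5,6.5)→(19.5,9.5)  cross = 18.5·9.5 − 19.5·6.5 = 49.0000; (r_i+r_j)·cross = 38·49.0000 = 1862.0000
edge 3: (19.5,9.5)→(9.5,29.5)  cross = 19.5·29.5 − 9.5·9.5 = 485.0000; (r_i+r_j)·cross = 29·485.0000 = 14065.0000
edge 4: (9.5,29.5)→(4.5,9)  cross = 9.5·9 − 4.5·29.5 = -47.2500; (r_i+r_j)·cross = 14·-47.2500 = -661.5000
Σcross = 422.7500 → A = |Σcross|/2 = 211.3750 mm²
Σ(r_i+r_j)·cross = 14233.0000 → first moment M = |Σ|/6 = 2372.1667
R_c = M/A = 2372.1667/211.3750 = 11.2226 mm
θ = 54° = 0.942478 rad
V = θ·R_c·A = 0.942478·11.2226·211.3750 = 2235.714 mm³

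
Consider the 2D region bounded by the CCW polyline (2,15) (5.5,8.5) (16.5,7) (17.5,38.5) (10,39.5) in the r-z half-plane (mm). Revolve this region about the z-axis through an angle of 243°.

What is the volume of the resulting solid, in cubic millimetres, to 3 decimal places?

Volume = 16948.784 mm³

Profile (r,z), 5 vertices: (2,15) (5.5,8.5) (16.5,7) (17.5,38.5) (10,39.5)
edge 0: (2,15)→(5.5,8.5)  cross = 2·8.5 − 5.5·15 = -65.5000; (r_i+r_j)·cross = 7.5·-65.5000 = -491.2500
edge 1: (5.5,8.5)→(16.5,7)  cross = 5.5·7 − 16.5·8.5 = -101.7500; (r_i+r_j)·cross = 22·-101.7500 = -2238.5000
edge 2: (16.5,7)→(17.5,38.5)  cross = 16.5·38.5 − 17.5·7 = 512.7500; (r_i+r_j)·cross = 34·512.7500 = 17433.5000
edge 3: (17.5,38.5)→(10,39.5)  cross = 17.5·39.5 − 10·38.5 = 306.2500; (r_i+r_j)·cross = 27.5·306.2500 = 8421.8750
edge 4: (10,39.5)→(2,15)  cross = 10·15 − 2·39.5 = 71.0000; (r_i+r_j)·cross = 12·71.0000 = 852.0000
Σcross = 722.7500 → A = |Σcross|/2 = 361.3750 mm²
Σ(r_i+r_j)·cross = 23977.6250 → first moment M = |Σ|/6 = 3996.2708
R_c = M/A = 3996.2708/361.3750 = 11.0585 mm
θ = 243° = 4.241150 rad
V = θ·R_c·A = 4.241150·11.0585·361.3750 = 16948.784 mm³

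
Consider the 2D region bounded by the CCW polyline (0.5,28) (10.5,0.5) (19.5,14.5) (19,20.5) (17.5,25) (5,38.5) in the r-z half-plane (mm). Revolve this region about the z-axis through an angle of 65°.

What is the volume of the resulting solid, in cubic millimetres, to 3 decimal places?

Volume = 4364.189 mm³

Profile (r,z), 6 vertices: (0.5,28) (10.5,0.5) (19.5,14.5) (19,20.5) (17.5,25) (5,38.5)
edge 0: (0.5,28)→(10.5,0.5)  cross = 0.5·0.5 − 10.5·28 = -293.7500; (r_i+r_j)·cross = 11·-293.7500 = -3231.2500
edge 1: (10.5,0.5)→(19.5,14.5)  cross = 10.5·14.5 − 19.5·0.5 = 142.5000; (r_i+r_j)·cross = 30·142.5000 = 4275.0000
edge 2: (19.5,14.5)→(19,20.5)  cross = 19.5·20.5 − 19·14.5 = 124.2500; (r_i+r_j)·cross = 38.5·124.2500 = 4783.6250
edge 3: (19,20.5)→(17.5,25)  cross = 19·25 − 17.5·20.5 = 116.2500; (r_i+r_j)·cross = 36.5·116.2500 = 4243.1250
edge 4: (17.5,25)→(5,38.5)  cross = 17.5·38.5 − 5·25 = 548.7500; (r_i+r_j)·cross = 22.5·548.7500 = 12346.8750
edge 5: (5,38.5)→(0.5,28)  cross = 5·28 − 0.5·38.5 = 120.7500; (r_i+r_j)·cross = 5.5·120.7500 = 664.1250
Σcross = 758.7500 → A = |Σcross|/2 = 379.3750 mm²
Σ(r_i+r_j)·cross = 23081.5000 → first moment M = |Σ|/6 = 3846.9167
R_c = M/A = 3846.9167/379.3750 = 10.1401 mm
θ = 65° = 1.134464 rad
V = θ·R_c·A = 1.134464·10.1401·379.3750 = 4364.189 mm³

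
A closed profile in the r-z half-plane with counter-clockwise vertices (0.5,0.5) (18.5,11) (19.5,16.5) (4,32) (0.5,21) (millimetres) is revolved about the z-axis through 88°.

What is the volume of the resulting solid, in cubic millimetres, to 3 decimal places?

Profile (r,z), 5 vertices: (0.5,0.5) (18.5,11) (19.5,16.5) (4,32) (0.5,21)
edge 0: (0.5,0.5)→(18.5,11)  cross = 0.5·11 − 18.5·0.5 = -3.7500; (r_i+r_j)·cross = 19·-3.7500 = -71.2500
edge 1: (18.5,11)→(19.5,16.5)  cross = 18.5·16.5 − 19.5·11 = 90.7500; (r_i+r_j)·cross = 38·90.7500 = 3448.5000
edge 2: (19.5,16.5)→(4,32)  cross = 19.5·32 − 4·16.5 = 558.0000; (r_i+r_j)·cross = 23.5·558.0000 = 13113.0000
edge 3: (4,32)→(0.5,21)  cross = 4·21 − 0.5·32 = 68.0000; (r_i+r_j)·cross = 4.5·68.0000 = 306.0000
edge 4: (0.5,21)→(0.5,0.5)  cross = 0.5·0.5 − 0.5·21 = -10.2500; (r_i+r_j)·cross = 1·-10.2500 = -10.2500
Σcross = 702.7500 → A = |Σcross|/2 = 351.3750 mm²
Σ(r_i+r_j)·cross = 16786.0000 → first moment M = |Σ|/6 = 2797.6667
R_c = M/A = 2797.6667/351.3750 = 7.9621 mm
θ = 88° = 1.535890 rad
V = θ·R_c·A = 1.535890·7.9621·351.3750 = 4296.908 mm³

Volume = 4296.908 mm³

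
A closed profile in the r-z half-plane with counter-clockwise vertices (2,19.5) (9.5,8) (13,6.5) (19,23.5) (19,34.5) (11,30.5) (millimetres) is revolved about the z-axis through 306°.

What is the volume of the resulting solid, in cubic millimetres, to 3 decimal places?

Profile (r,z), 6 vertices: (2,19.5) (9.5,8) (13,6.5) (19,23.5) (19,34.5) (11,30.5)
edge 0: (2,19.5)→(9.5,8)  cross = 2·8 − 9.5·19.5 = -169.2500; (r_i+r_j)·cross = 11.5·-169.2500 = -1946.3750
edge 1: (9.5,8)→(13,6.5)  cross = 9.5·6.5 − 13·8 = -42.2500; (r_i+r_j)·cross = 22.5·-42.2500 = -950.6250
edge 2: (13,6.5)→(19,23.5)  cross = 13·23.5 − 19·6.5 = 182.0000; (r_i+r_j)·cross = 32·182.0000 = 5824.0000
edge 3: (19,23.5)→(19,34.5)  cross = 19·34.5 − 19·23.5 = 209.0000; (r_i+r_j)·cross = 38·209.0000 = 7942.0000
edge 4: (19,34.5)→(11,30.5)  cross = 19·30.5 − 11·34.5 = 200.0000; (r_i+r_j)·cross = 30·200.0000 = 6000.0000
edge 5: (11,30.5)→(2,19.5)  cross = 11·19.5 − 2·30.5 = 153.5000; (r_i+r_j)·cross = 13·153.5000 = 1995.5000
Σcross = 533.0000 → A = |Σcross|/2 = 266.5000 mm²
Σ(r_i+r_j)·cross = 18864.5000 → first moment M = |Σ|/6 = 3144.0833
R_c = M/A = 3144.0833/266.5000 = 11.7977 mm
θ = 306° = 5.340708 rad
V = θ·R_c·A = 5.340708·11.7977·266.5000 = 16791.629 mm³

Volume = 16791.629 mm³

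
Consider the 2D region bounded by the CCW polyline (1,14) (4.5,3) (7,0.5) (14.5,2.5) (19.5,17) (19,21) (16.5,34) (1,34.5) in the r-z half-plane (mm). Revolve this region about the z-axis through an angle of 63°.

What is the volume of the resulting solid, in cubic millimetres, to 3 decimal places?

Profile (r,z), 8 vertices: (1,14) (4.5,3) (7,0.5) (14.5,2.5) (19.5,17) (19,21) (16.5,34) (1,34.5)
edge 0: (1,14)→(4.5,3)  cross = 1·3 − 4.5·14 = -60.0000; (r_i+r_j)·cross = 5.5·-60.0000 = -330.0000
edge 1: (4.5,3)→(7,0.5)  cross = 4.5·0.5 − 7·3 = -18.7500; (r_i+r_j)·cross = 11.5·-18.7500 = -215.6250
edge 2: (7,0.5)→(14.5,2.5)  cross = 7·2.5 − 14.5·0.5 = 10.2500; (r_i+r_j)·cross = 21.5·10.2500 = 220.3750
edge 3: (14.5,2.5)→(19.5,17)  cross = 14.5·17 − 19.5·2.5 = 197.7500; (r_i+r_j)·cross = 34·197.7500 = 6723.5000
edge 4: (19.5,17)→(19,21)  cross = 19.5·21 − 19·17 = 86.5000; (r_i+r_j)·cross = 38.5·86.5000 = 3330.2500
edge 5: (19,21)→(16.5,34)  cross = 19·34 − 16.5·21 = 299.5000; (r_i+r_j)·cross = 35.5·299.5000 = 10632.2500
edge 6: (16.5,34)→(1,34.5)  cross = 16.5·34.5 − 1·34 = 535.2500; (r_i+r_j)·cross = 17.5·535.2500 = 9366.8750
edge 7: (1,34.5)→(1,14)  cross = 1·14 − 1·34.5 = -20.5000; (r_i+r_j)·cross = 2·-20.5000 = -41.0000
Σcross = 1030.0000 → A = |Σcross|/2 = 515.0000 mm²
Σ(r_i+r_j)·cross = 29686.6250 → first moment M = |Σ|/6 = 4947.7708
R_c = M/A = 4947.7708/515.0000 = 9.6073 mm
θ = 63° = 1.099557 rad
V = θ·R_c·A = 1.099557·9.6073·515.0000 = 5440.358 mm³

Volume = 5440.358 mm³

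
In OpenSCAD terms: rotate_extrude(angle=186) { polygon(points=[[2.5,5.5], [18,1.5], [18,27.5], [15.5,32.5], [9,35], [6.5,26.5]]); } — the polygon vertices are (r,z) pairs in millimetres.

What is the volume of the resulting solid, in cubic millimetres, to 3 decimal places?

Volume = 14194.230 mm³

Profile (r,z), 6 vertices: (2.5,5.5) (18,1.5) (18,27.5) (15.5,32.5) (9,35) (6.5,26.5)
edge 0: (2.5,5.5)→(18,1.5)  cross = 2.5·1.5 − 18·5.5 = -95.2500; (r_i+r_j)·cross = 20.5·-95.2500 = -1952.6250
edge 1: (18,1.5)→(18,27.5)  cross = 18·27.5 − 18·1.5 = 468.0000; (r_i+r_j)·cross = 36·468.0000 = 16848.0000
edge 2: (18,27.5)→(15.5,32.5)  cross = 18·32.5 − 15.5·27.5 = 158.7500; (r_i+r_j)·cross = 33.5·158.7500 = 5318.1250
edge 3: (15.5,32.5)→(9,35)  cross = 15.5·35 − 9·32.5 = 250.0000; (r_i+r_j)·cross = 24.5·250.0000 = 6125.0000
edge 4: (9,35)→(6.5,26.5)  cross = 9·26.5 − 6.5·35 = 11.0000; (r_i+r_j)·cross = 15.5·11.0000 = 170.5000
edge 5: (6.5,26.5)→(2.5,5.5)  cross = 6.5·5.5 − 2.5·26.5 = -30.5000; (r_i+r_j)·cross = 9·-30.5000 = -274.5000
Σcross = 762.0000 → A = |Σcross|/2 = 381.0000 mm²
Σ(r_i+r_j)·cross = 26234.5000 → first moment M = |Σ|/6 = 4372.4167
R_c = M/A = 4372.4167/381.0000 = 11.4762 mm
θ = 186° = 3.246312 rad
V = θ·R_c·A = 3.246312·11.4762·381.0000 = 14194.230 mm³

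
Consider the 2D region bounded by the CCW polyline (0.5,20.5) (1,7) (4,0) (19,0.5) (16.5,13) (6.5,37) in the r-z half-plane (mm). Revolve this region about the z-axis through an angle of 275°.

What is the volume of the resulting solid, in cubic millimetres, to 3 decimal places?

Volume = 17004.679 mm³

Profile (r,z), 6 vertices: (0.5,20.5) (1,7) (4,0) (19,0.5) (16.5,13) (6.5,37)
edge 0: (0.5,20.5)→(1,7)  cross = 0.5·7 − 1·20.5 = -17.0000; (r_i+r_j)·cross = 1.5·-17.0000 = -25.5000
edge 1: (1,7)→(4,0)  cross = 1·0 − 4·7 = -28.0000; (r_i+r_j)·cross = 5·-28.0000 = -140.0000
edge 2: (4,0)→(19,0.5)  cross = 4·0.5 − 19·0 = 2.0000; (r_i+r_j)·cross = 23·2.0000 = 46.0000
edge 3: (19,0.5)→(16.5,13)  cross = 19·13 − 16.5·0.5 = 238.7500; (r_i+r_j)·cross = 35.5·238.7500 = 8475.6250
edge 4: (16.5,13)→(6.5,37)  cross = 16.5·37 − 6.5·13 = 526.0000; (r_i+r_j)·cross = 23·526.0000 = 12098.0000
edge 5: (6.5,37)→(0.5,20.5)  cross = 6.5·20.5 − 0.5·37 = 114.7500; (r_i+r_j)·cross = 7·114.7500 = 803.2500
Σcross = 836.5000 → A = |Σcross|/2 = 418.2500 mm²
Σ(r_i+r_j)·cross = 21257.3750 → first moment M = |Σ|/6 = 3542.8958
R_c = M/A = 3542.8958/418.2500 = 8.4708 mm
θ = 275° = 4.799655 rad
V = θ·R_c·A = 4.799655·8.4708·418.2500 = 17004.679 mm³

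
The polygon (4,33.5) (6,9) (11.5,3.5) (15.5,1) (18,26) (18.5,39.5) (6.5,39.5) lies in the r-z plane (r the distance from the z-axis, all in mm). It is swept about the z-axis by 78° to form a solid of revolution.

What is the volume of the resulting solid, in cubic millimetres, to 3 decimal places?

Volume = 6698.301 mm³

Profile (r,z), 7 vertices: (4,33.5) (6,9) (11.5,3.5) (15.5,1) (18,26) (18.5,39.5) (6.5,39.5)
edge 0: (4,33.5)→(6,9)  cross = 4·9 − 6·33.5 = -165.0000; (r_i+r_j)·cross = 10·-165.0000 = -1650.0000
edge 1: (6,9)→(11.5,3.5)  cross = 6·3.5 − 11.5·9 = -82.5000; (r_i+r_j)·cross = 17.5·-82.5000 = -1443.7500
edge 2: (11.5,3.5)→(15.5,1)  cross = 11.5·1 − 15.5·3.5 = -42.7500; (r_i+r_j)·cross = 27·-42.7500 = -1154.2500
edge 3: (15.5,1)→(18,26)  cross = 15.5·26 − 18·1 = 385.0000; (r_i+r_j)·cross = 33.5·385.0000 = 12897.5000
edge 4: (18,26)→(18.5,39.5)  cross = 18·39.5 − 18.5·26 = 230.0000; (r_i+r_j)·cross = 36.5·230.0000 = 8395.0000
edge 5: (18.5,39.5)→(6.5,39.5)  cross = 18.5·39.5 − 6.5·39.5 = 474.0000; (r_i+r_j)·cross = 25·474.0000 = 11850.0000
edge 6: (6.5,39.5)→(4,33.5)  cross = 6.5·33.5 − 4·39.5 = 59.7500; (r_i+r_j)·cross = 10.5·59.7500 = 627.3750
Σcross = 858.5000 → A = |Σcross|/2 = 429.2500 mm²
Σ(r_i+r_j)·cross = 29521.8750 → first moment M = |Σ|/6 = 4920.3125
R_c = M/A = 4920.3125/429.2500 = 11.4626 mm
θ = 78° = 1.361357 rad
V = θ·R_c·A = 1.361357·11.4626·429.2500 = 6698.301 mm³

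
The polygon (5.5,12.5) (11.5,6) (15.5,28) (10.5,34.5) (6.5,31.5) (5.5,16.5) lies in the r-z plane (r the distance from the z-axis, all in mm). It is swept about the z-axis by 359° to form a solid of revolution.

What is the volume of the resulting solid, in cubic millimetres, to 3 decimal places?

Volume = 11838.317 mm³

Profile (r,z), 6 vertices: (5.5,12.5) (11.5,6) (15.5,28) (10.5,34.5) (6.5,31.5) (5.5,16.5)
edge 0: (5.5,12.5)→(11.5,6)  cross = 5.5·6 − 11.5·12.5 = -110.7500; (r_i+r_j)·cross = 17·-110.7500 = -1882.7500
edge 1: (11.5,6)→(15.5,28)  cross = 11.5·28 − 15.5·6 = 229.0000; (r_i+r_j)·cross = 27·229.0000 = 6183.0000
edge 2: (15.5,28)→(10.5,34.5)  cross = 15.5·34.5 − 10.5·28 = 240.7500; (r_i+r_j)·cross = 26·240.7500 = 6259.5000
edge 3: (10.5,34.5)→(6.5,31.5)  cross = 10.5·31.5 − 6.5·34.5 = 106.5000; (r_i+r_j)·cross = 17·106.5000 = 1810.5000
edge 4: (6.5,31.5)→(5.5,16.5)  cross = 6.5·16.5 − 5.5·31.5 = -66.0000; (r_i+r_j)·cross = 12·-66.0000 = -792.0000
edge 5: (5.5,16.5)→(5.5,12.5)  cross = 5.5·12.5 − 5.5·16.5 = -22.0000; (r_i+r_j)·cross = 11·-22.0000 = -242.0000
Σcross = 377.5000 → A = |Σcross|/2 = 188.7500 mm²
Σ(r_i+r_j)·cross = 11336.2500 → first moment M = |Σ|/6 = 1889.3750
R_c = M/A = 1889.3750/188.7500 = 10.0099 mm
θ = 359° = 6.265732 rad
V = θ·R_c·A = 6.265732·10.0099·188.7500 = 11838.317 mm³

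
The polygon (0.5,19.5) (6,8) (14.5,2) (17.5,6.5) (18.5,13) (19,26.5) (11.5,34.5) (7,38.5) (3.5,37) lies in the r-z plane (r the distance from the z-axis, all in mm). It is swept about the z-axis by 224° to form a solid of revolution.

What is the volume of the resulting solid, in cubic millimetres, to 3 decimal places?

Profile (r,z), 9 vertices: (0.5,19.5) (6,8) (14.5,2) (17.5,6.5) (18.5,13) (19,26.5) (11.5,34.5) (7,38.5) (3.5,37)
edge 0: (0.5,19.5)→(6,8)  cross = 0.5·8 − 6·19.5 = -113.0000; (r_i+r_j)·cross = 6.5·-113.0000 = -734.5000
edge 1: (6,8)→(14.5,2)  cross = 6·2 − 14.5·8 = -104.0000; (r_i+r_j)·cross = 20.5·-104.0000 = -2132.0000
edge 2: (14.5,2)→(17.5,6.5)  cross = 14.5·6.5 − 17.5·2 = 59.2500; (r_i+r_j)·cross = 32·59.2500 = 1896.0000
edge 3: (17.5,6.5)→(18.5,13)  cross = 17.5·13 − 18.5·6.5 = 107.2500; (r_i+r_j)·cross = 36·107.2500 = 3861.0000
edge 4: (18.5,13)→(19,26.5)  cross = 18.5·26.5 − 19·13 = 243.2500; (r_i+r_j)·cross = 37.5·243.2500 = 9121.8750
edge 5: (19,26.5)→(11.5,34.5)  cross = 19·34.5 − 11.5·26.5 = 350.7500; (r_i+r_j)·cross = 30.5·350.7500 = 10697.8750
edge 6: (11.5,34.5)→(7,38.5)  cross = 11.5·38.5 − 7·34.5 = 201.2500; (r_i+r_j)·cross = 18.5·201.2500 = 3723.1250
edge 7: (7,38.5)→(3.5,37)  cross = 7·37 − 3.5·38.5 = 124.2500; (r_i+r_j)·cross = 10.5·124.2500 = 1304.6250
edge 8: (3.5,37)→(0.5,19.5)  cross = 3.5·19.5 − 0.5·37 = 49.7500; (r_i+r_j)·cross = 4·49.7500 = 199.0000
Σcross = 918.7500 → A = |Σcross|/2 = 459.3750 mm²
Σ(r_i+r_j)·cross = 27937.0000 → first moment M = |Σ|/6 = 4656.1667
R_c = M/A = 4656.1667/459.3750 = 10.1359 mm
θ = 224° = 3.909538 rad
V = θ·R_c·A = 3.909538·10.1359·459.3750 = 18203.458 mm³

Volume = 18203.458 mm³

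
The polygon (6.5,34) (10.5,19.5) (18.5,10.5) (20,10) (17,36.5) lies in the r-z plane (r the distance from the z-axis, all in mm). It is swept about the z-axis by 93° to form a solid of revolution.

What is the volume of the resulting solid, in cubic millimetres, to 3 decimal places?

Profile (r,z), 5 vertices: (6.5,34) (10.5,19.5) (18.5,10.5) (20,10) (17,36.5)
edge 0: (6.5,34)→(10.5,19.5)  cross = 6.5·19.5 − 10.5·34 = -230.2500; (r_i+r_j)·cross = 17·-230.2500 = -3914.2500
edge 1: (10.5,19.5)→(18.5,10.5)  cross = 10.5·10.5 − 18.5·19.5 = -250.5000; (r_i+r_j)·cross = 29·-250.5000 = -7264.5000
edge 2: (18.5,10.5)→(20,10)  cross = 18.5·10 − 20·10.5 = -25.0000; (r_i+r_j)·cross = 38.5·-25.0000 = -962.5000
edge 3: (20,10)→(17,36.5)  cross = 20·36.5 − 17·10 = 560.0000; (r_i+r_j)·cross = 37·560.0000 = 20720.0000
edge 4: (17,36.5)→(6.5,34)  cross = 17·34 − 6.5·36.5 = 340.7500; (r_i+r_j)·cross = 23.5·340.7500 = 8007.6250
Σcross = 395.0000 → A = |Σcross|/2 = 197.5000 mm²
Σ(r_i+r_j)·cross = 16586.3750 → first moment M = |Σ|/6 = 2764.3958
R_c = M/A = 2764.3958/197.5000 = 13.9969 mm
θ = 93° = 1.623156 rad
V = θ·R_c·A = 1.623156·13.9969·197.5000 = 4487.046 mm³

Volume = 4487.046 mm³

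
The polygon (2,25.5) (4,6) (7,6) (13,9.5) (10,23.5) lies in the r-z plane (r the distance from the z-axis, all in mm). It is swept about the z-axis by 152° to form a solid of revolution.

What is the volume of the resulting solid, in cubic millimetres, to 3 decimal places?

Volume = 2816.275 mm³

Profile (r,z), 5 vertices: (2,25.5) (4,6) (7,6) (13,9.5) (10,23.5)
edge 0: (2,25.5)→(4,6)  cross = 2·6 − 4·25.5 = -90.0000; (r_i+r_j)·cross = 6·-90.0000 = -540.0000
edge 1: (4,6)→(7,6)  cross = 4·6 − 7·6 = -18.0000; (r_i+r_j)·cross = 11·-18.0000 = -198.0000
edge 2: (7,6)→(13,9.5)  cross = 7·9.5 − 13·6 = -11.5000; (r_i+r_j)·cross = 20·-11.5000 = -230.0000
edge 3: (13,9.5)→(10,23.5)  cross = 13·23.5 − 10·9.5 = 210.5000; (r_i+r_j)·cross = 23·210.5000 = 4841.5000
edge 4: (10,23.5)→(2,25.5)  cross = 10·25.5 − 2·23.5 = 208.0000; (r_i+r_j)·cross = 12·208.0000 = 2496.0000
Σcross = 299.0000 → A = |Σcross|/2 = 149.5000 mm²
Σ(r_i+r_j)·cross = 6369.5000 → first moment M = |Σ|/6 = 1061.5833
R_c = M/A = 1061.5833/149.5000 = 7.1009 mm
θ = 152° = 2.652900 rad
V = θ·R_c·A = 2.652900·7.1009·149.5000 = 2816.275 mm³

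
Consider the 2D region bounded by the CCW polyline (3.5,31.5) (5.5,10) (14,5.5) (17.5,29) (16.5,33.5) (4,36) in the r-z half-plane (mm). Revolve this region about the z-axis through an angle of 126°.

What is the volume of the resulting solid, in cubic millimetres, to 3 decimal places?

Profile (r,z), 6 vertices: (3.5,31.5) (5.5,10) (14,5.5) (17.5,29) (16.5,33.5) (4,36)
edge 0: (3.5,31.5)→(5.5,10)  cross = 3.5·10 − 5.5·31.5 = -138.2500; (r_i+r_j)·cross = 9·-138.2500 = -1244.2500
edge 1: (5.5,10)→(14,5.5)  cross = 5.5·5.5 − 14·10 = -109.7500; (r_i+r_j)·cross = 19.5·-109.7500 = -2140.1250
edge 2: (14,5.5)→(17.5,29)  cross = 14·29 − 17.5·5.5 = 309.7500; (r_i+r_j)·cross = 31.5·309.7500 = 9757.1250
edge 3: (17.5,29)→(16.5,33.5)  cross = 17.5·33.5 − 16.5·29 = 107.7500; (r_i+r_j)·cross = 34·107.7500 = 3663.5000
edge 4: (16.5,33.5)→(4,36)  cross = 16.5·36 − 4·33.5 = 460.0000; (r_i+r_j)·cross = 20.5·460.0000 = 9430.0000
edge 5: (4,36)→(3.5,31.5)  cross = 4·31.5 − 3.5·36 = 0.0000; (r_i+r_j)·cross = 7.5·0.0000 = 0.0000
Σcross = 629.5000 → A = |Σcross|/2 = 314.7500 mm²
Σ(r_i+r_j)·cross = 19466.2500 → first moment M = |Σ|/6 = 3244.3750
R_c = M/A = 3244.3750/314.7500 = 10.3078 mm
θ = 126° = 2.199115 rad
V = θ·R_c·A = 2.199115·10.3078·314.7500 = 7134.753 mm³

Volume = 7134.753 mm³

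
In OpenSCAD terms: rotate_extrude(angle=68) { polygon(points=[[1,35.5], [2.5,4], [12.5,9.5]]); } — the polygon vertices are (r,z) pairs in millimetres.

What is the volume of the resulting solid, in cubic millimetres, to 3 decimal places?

Profile (r,z), 3 vertices: (1,35.5) (2.5,4) (12.5,9.5)
edge 0: (1,35.5)→(2.5,4)  cross = 1·4 − 2.5·35.5 = -84.7500; (r_i+r_j)·cross = 3.5·-84.7500 = -296.6250
edge 1: (2.5,4)→(12.5,9.5)  cross = 2.5·9.5 − 12.5·4 = -26.2500; (r_i+r_j)·cross = 15·-26.2500 = -393.7500
edge 2: (12.5,9.5)→(1,35.5)  cross = 12.5·35.5 − 1·9.5 = 434.2500; (r_i+r_j)·cross = 13.5·434.2500 = 5862.3750
Σcross = 323.2500 → A = |Σcross|/2 = 161.6250 mm²
Σ(r_i+r_j)·cross = 5172.0000 → first moment M = |Σ|/6 = 862.0000
R_c = M/A = 862.0000/161.6250 = 5.3333 mm
θ = 68° = 1.186824 rad
V = θ·R_c·A = 1.186824·5.3333·161.6250 = 1023.042 mm³

Volume = 1023.042 mm³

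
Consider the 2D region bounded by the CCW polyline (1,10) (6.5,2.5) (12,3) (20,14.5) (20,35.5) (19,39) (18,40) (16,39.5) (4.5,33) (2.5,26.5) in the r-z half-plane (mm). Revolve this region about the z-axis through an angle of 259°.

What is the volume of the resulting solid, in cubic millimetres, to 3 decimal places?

Profile (r,z), 10 vertices: (1,10) (6.5,2.5) (12,3) (20,14.5) (20,35.5) (19,39) (18,40) (16,39.5) (4.5,33) (2.5,26.5)
edge 0: (1,10)→(6.5,2.5)  cross = 1·2.5 − 6.5·10 = -62.5000; (r_i+r_j)·cross = 7.5·-62.5000 = -468.7500
edge 1: (6.5,2.5)→(12,3)  cross = 6.5·3 − 12·2.5 = -10.5000; (r_i+r_j)·cross = 18.5·-10.5000 = -194.2500
edge 2: (12,3)→(20,14.5)  cross = 12·14.5 − 20·3 = 114.0000; (r_i+r_j)·cross = 32·114.0000 = 3648.0000
edge 3: (20,14.5)→(20,35.5)  cross = 20·35.5 − 20·14.5 = 420.0000; (r_i+r_j)·cross = 40·420.0000 = 16800.0000
edge 4: (20,35.5)→(19,39)  cross = 20·39 − 19·35.5 = 105.5000; (r_i+r_j)·cross = 39·105.5000 = 4114.5000
edge 5: (19,39)→(18,40)  cross = 19·40 − 18·39 = 58.0000; (r_i+r_j)·cross = 37·58.0000 = 2146.0000
edge 6: (18,40)→(16,39.5)  cross = 18·39.5 − 16·40 = 71.0000; (r_i+r_j)·cross = 34·71.0000 = 2414.0000
edge 7: (16,39.5)→(4.5,33)  cross = 16·33 − 4.5·39.5 = 350.2500; (r_i+r_j)·cross = 20.5·350.2500 = 7180.1250
edge 8: (4.5,33)→(2.5,26.5)  cross = 4.5·26.5 − 2.5·33 = 36.7500; (r_i+r_j)·cross = 7·36.7500 = 257.2500
edge 9: (2.5,26.5)→(1,10)  cross = 2.5·10 − 1·26.5 = -1.5000; (r_i+r_j)·cross = 3.5·-1.5000 = -5.2500
Σcross = 1081.0000 → A = |Σcross|/2 = 540.5000 mm²
Σ(r_i+r_j)·cross = 35891.6250 → first moment M = |Σ|/6 = 5981.9375
R_c = M/A = 5981.9375/540.5000 = 11.0674 mm
θ = 259° = 4.520403 rad
V = θ·R_c·A = 4.520403·11.0674·540.5000 = 27040.767 mm³

Volume = 27040.767 mm³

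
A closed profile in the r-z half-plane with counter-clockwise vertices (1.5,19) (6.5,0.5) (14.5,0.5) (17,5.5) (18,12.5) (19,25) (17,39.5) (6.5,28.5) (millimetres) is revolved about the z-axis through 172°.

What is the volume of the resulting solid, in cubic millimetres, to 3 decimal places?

Profile (r,z), 8 vertices: (1.5,19) (6.5,0.5) (14.5,0.5) (17,5.5) (18,12.5) (19,25) (17,39.5) (6.5,28.5)
edge 0: (1.5,19)→(6.5,0.5)  cross = 1.5·0.5 − 6.5·19 = -122.7500; (r_i+r_j)·cross = 8·-122.7500 = -982.0000
edge 1: (6.5,0.5)→(14.5,0.5)  cross = 6.5·0.5 − 14.5·0.5 = -4.0000; (r_i+r_j)·cross = 21·-4.0000 = -84.0000
edge 2: (14.5,0.5)→(17,5.5)  cross = 14.5·5.5 − 17·0.5 = 71.2500; (r_i+r_j)·cross = 31.5·71.2500 = 2244.3750
edge 3: (17,5.5)→(18,12.5)  cross = 17·12.5 − 18·5.5 = 113.5000; (r_i+r_j)·cross = 35·113.5000 = 3972.5000
edge 4: (18,12.5)→(19,25)  cross = 18·25 − 19·12.5 = 212.5000; (r_i+r_j)·cross = 37·212.5000 = 7862.5000
edge 5: (19,25)→(17,39.5)  cross = 19·39.5 − 17·25 = 325.5000; (r_i+r_j)·cross = 36·325.5000 = 11718.0000
edge 6: (17,39.5)→(6.5,28.5)  cross = 17·28.5 − 6.5·39.5 = 227.7500; (r_i+r_j)·cross = 23.5·227.7500 = 5352.1250
edge 7: (6.5,28.5)→(1.5,19)  cross = 6.5·19 − 1.5·28.5 = 80.7500; (r_i+r_j)·cross = 8·80.7500 = 646.0000
Σcross = 904.5000 → A = |Σcross|/2 = 452.2500 mm²
Σ(r_i+r_j)·cross = 30729.5000 → first moment M = |Σ|/6 = 5121.5833
R_c = M/A = 5121.5833/452.2500 = 11.3247 mm
θ = 172° = 3.001966 rad
V = θ·R_c·A = 3.001966·11.3247·452.2500 = 15374.821 mm³

Volume = 15374.821 mm³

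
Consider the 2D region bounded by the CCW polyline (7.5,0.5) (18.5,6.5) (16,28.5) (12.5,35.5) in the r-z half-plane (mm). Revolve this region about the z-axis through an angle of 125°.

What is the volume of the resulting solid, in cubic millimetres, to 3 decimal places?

Profile (r,z), 4 vertices: (7.5,0.5) (18.5,6.5) (16,28.5) (12.5,35.5)
edge 0: (7.5,0.5)→(18.5,6.5)  cross = 7.5·6.5 − 18.5·0.5 = 39.5000; (r_i+r_j)·cross = 26·39.5000 = 1027.0000
edge 1: (18.5,6.5)→(16,28.5)  cross = 18.5·28.5 − 16·6.5 = 423.2500; (r_i+r_j)·cross = 34.5·423.2500 = 14602.1250
edge 2: (16,28.5)→(12.5,35.5)  cross = 16·35.5 − 12.5·28.5 = 211.7500; (r_i+r_j)·cross = 28.5·211.7500 = 6034.8750
edge 3: (12.5,35.5)→(7.5,0.5)  cross = 12.5·0.5 − 7.5·35.5 = -260.0000; (r_i+r_j)·cross = 20·-260.0000 = -5200.0000
Σcross = 414.5000 → A = |Σcross|/2 = 207.2500 mm²
Σ(r_i+r_j)·cross = 16464.0000 → first moment M = |Σ|/6 = 2744.0000
R_c = M/A = 2744.0000/207.2500 = 13.2400 mm
θ = 125° = 2.181662 rad
V = θ·R_c·A = 2.181662·13.2400·207.2500 = 5986.479 mm³

Volume = 5986.479 mm³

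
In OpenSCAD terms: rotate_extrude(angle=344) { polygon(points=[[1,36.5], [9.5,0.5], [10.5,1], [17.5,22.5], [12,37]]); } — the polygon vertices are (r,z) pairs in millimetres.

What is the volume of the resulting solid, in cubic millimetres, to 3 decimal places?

Volume = 18936.028 mm³

Profile (r,z), 5 vertices: (1,36.5) (9.5,0.5) (10.5,1) (17.5,22.5) (12,37)
edge 0: (1,36.5)→(9.5,0.5)  cross = 1·0.5 − 9.5·36.5 = -346.2500; (r_i+r_j)·cross = 10.5·-346.2500 = -3635.6250
edge 1: (9.5,0.5)→(10.5,1)  cross = 9.5·1 − 10.5·0.5 = 4.2500; (r_i+r_j)·cross = 20·4.2500 = 85.0000
edge 2: (10.5,1)→(17.5,22.5)  cross = 10.5·22.5 − 17.5·1 = 218.7500; (r_i+r_j)·cross = 28·218.7500 = 6125.0000
edge 3: (17.5,22.5)→(12,37)  cross = 17.5·37 − 12·22.5 = 377.5000; (r_i+r_j)·cross = 29.5·377.5000 = 11136.2500
edge 4: (12,37)→(1,36.5)  cross = 12·36.5 − 1·37 = 401.0000; (r_i+r_j)·cross = 13·401.0000 = 5213.0000
Σcross = 655.2500 → A = |Σcross|/2 = 327.6250 mm²
Σ(r_i+r_j)·cross = 18923.6250 → first moment M = |Σ|/6 = 3153.9375
R_c = M/A = 3153.9375/327.6250 = 9.6267 mm
θ = 344° = 6.003933 rad
V = θ·R_c·A = 6.003933·9.6267·327.6250 = 18936.028 mm³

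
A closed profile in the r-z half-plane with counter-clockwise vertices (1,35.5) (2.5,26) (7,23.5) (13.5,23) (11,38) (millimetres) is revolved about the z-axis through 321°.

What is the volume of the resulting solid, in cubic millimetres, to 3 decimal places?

Profile (r,z), 5 vertices: (1,35.5) (2.5,26) (7,23.5) (13.5,23) (11,38)
edge 0: (1,35.5)→(2.5,26)  cross = 1·26 − 2.5·35.5 = -62.7500; (r_i+r_j)·cross = 3.5·-62.7500 = -219.6250
edge 1: (2.5,26)→(7,23.5)  cross = 2.5·23.5 − 7·26 = -123.2500; (r_i+r_j)·cross = 9.5·-123.2500 = -1170.8750
edge 2: (7,23.5)→(13.5,23)  cross = 7·23 − 13.5·23.5 = -156.2500; (r_i+r_j)·cross = 20.5·-156.2500 = -3203.1250
edge 3: (13.5,23)→(11,38)  cross = 13.5·38 − 11·23 = 260.0000; (r_i+r_j)·cross = 24.5·260.0000 = 6370.0000
edge 4: (11,38)→(1,35.5)  cross = 11·35.5 − 1·38 = 352.5000; (r_i+r_j)·cross = 12·352.5000 = 4230.0000
Σcross = 270.2500 → A = |Σcross|/2 = 135.1250 mm²
Σ(r_i+r_j)·cross = 6006.3750 → first moment M = |Σ|/6 = 1001.0625
R_c = M/A = 1001.0625/135.1250 = 7.4084 mm
θ = 321° = 5.602507 rad
V = θ·R_c·A = 5.602507·7.4084·135.1250 = 5608.460 mm³

Volume = 5608.460 mm³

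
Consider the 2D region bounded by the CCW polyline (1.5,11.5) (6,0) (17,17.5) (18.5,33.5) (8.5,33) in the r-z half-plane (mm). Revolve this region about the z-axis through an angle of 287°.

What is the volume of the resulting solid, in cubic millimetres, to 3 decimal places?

Volume = 16612.976 mm³

Profile (r,z), 5 vertices: (1.5,11.5) (6,0) (17,17.5) (18.5,33.5) (8.5,33)
edge 0: (1.5,11.5)→(6,0)  cross = 1.5·0 − 6·11.5 = -69.0000; (r_i+r_j)·cross = 7.5·-69.0000 = -517.5000
edge 1: (6,0)→(17,17.5)  cross = 6·17.5 − 17·0 = 105.0000; (r_i+r_j)·cross = 23·105.0000 = 2415.0000
edge 2: (17,17.5)→(18.5,33.5)  cross = 17·33.5 − 18.5·17.5 = 245.7500; (r_i+r_j)·cross = 35.5·245.7500 = 8724.1250
edge 3: (18.5,33.5)→(8.5,33)  cross = 18.5·33 − 8.5·33.5 = 325.7500; (r_i+r_j)·cross = 27·325.7500 = 8795.2500
edge 4: (8.5,33)→(1.5,11.5)  cross = 8.5·11.5 − 1.5·33 = 48.2500; (r_i+r_j)·cross = 10·48.2500 = 482.5000
Σcross = 655.7500 → A = |Σcross|/2 = 327.8750 mm²
Σ(r_i+r_j)·cross = 19899.3750 → first moment M = |Σ|/6 = 3316.5625
R_c = M/A = 3316.5625/327.8750 = 10.1153 mm
θ = 287° = 5.009095 rad
V = θ·R_c·A = 5.009095·10.1153·327.8750 = 16612.976 mm³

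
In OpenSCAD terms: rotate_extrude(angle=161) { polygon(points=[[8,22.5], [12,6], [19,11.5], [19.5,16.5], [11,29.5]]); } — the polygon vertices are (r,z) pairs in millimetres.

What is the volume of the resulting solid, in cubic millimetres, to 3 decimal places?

Volume = 5604.974 mm³

Profile (r,z), 5 vertices: (8,22.5) (12,6) (19,11.5) (19.5,16.5) (11,29.5)
edge 0: (8,22.5)→(12,6)  cross = 8·6 − 12·22.5 = -222.0000; (r_i+r_j)·cross = 20·-222.0000 = -4440.0000
edge 1: (12,6)→(19,11.5)  cross = 12·11.5 − 19·6 = 24.0000; (r_i+r_j)·cross = 31·24.0000 = 744.0000
edge 2: (19,11.5)→(19.5,16.5)  cross = 19·16.5 − 19.5·11.5 = 89.2500; (r_i+r_j)·cross = 38.5·89.2500 = 3436.1250
edge 3: (19.5,16.5)→(11,29.5)  cross = 19.5·29.5 − 11·16.5 = 393.7500; (r_i+r_j)·cross = 30.5·393.7500 = 12009.3750
edge 4: (11,29.5)→(8,22.5)  cross = 11·22.5 − 8·29.5 = 11.5000; (r_i+r_j)·cross = 19·11.5000 = 218.5000
Σcross = 296.5000 → A = |Σcross|/2 = 148.2500 mm²
Σ(r_i+r_j)·cross = 11968.0000 → first moment M = |Σ|/6 = 1994.6667
R_c = M/A = 1994.6667/148.2500 = 13.4547 mm
θ = 161° = 2.809980 rad
V = θ·R_c·A = 2.809980·13.4547·148.2500 = 5604.974 mm³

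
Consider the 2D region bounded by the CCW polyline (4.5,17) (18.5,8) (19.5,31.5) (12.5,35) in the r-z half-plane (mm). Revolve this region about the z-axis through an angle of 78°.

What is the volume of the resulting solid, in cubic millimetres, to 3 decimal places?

Profile (r,z), 4 vertices: (4.5,17) (18.5,8) (19.5,31.5) (12.5,35)
edge 0: (4.5,17)→(18.5,8)  cross = 4.5·8 − 18.5·17 = -278.5000; (r_i+r_j)·cross = 23·-278.5000 = -6405.5000
edge 1: (18.5,8)→(19.5,31.5)  cross = 18.5·31.5 − 19.5·8 = 426.7500; (r_i+r_j)·cross = 38·426.7500 = 16216.5000
edge 2: (19.5,31.5)→(12.5,35)  cross = 19.5·35 − 12.5·31.5 = 288.7500; (r_i+r_j)·cross = 32·288.7500 = 9240.0000
edge 3: (12.5,35)→(4.5,17)  cross = 12.5·17 − 4.5·35 = 55.0000; (r_i+r_j)·cross = 17·55.0000 = 935.0000
Σcross = 492.0000 → A = |Σcross|/2 = 246.0000 mm²
Σ(r_i+r_j)·cross = 19986.0000 → first moment M = |Σ|/6 = 3331.0000
R_c = M/A = 3331.0000/246.0000 = 13.5407 mm
θ = 78° = 1.361357 rad
V = θ·R_c·A = 1.361357·13.5407·246.0000 = 4534.680 mm³

Volume = 4534.680 mm³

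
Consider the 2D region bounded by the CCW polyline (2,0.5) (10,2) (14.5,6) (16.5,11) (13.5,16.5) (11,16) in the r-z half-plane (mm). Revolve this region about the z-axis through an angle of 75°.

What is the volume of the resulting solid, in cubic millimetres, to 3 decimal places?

Profile (r,z), 6 vertices: (2,0.5) (10,2) (14.5,6) (16.5,11) (13.5,16.5) (11,16)
edge 0: (2,0.5)→(10,2)  cross = 2·2 − 10·0.5 = -1.0000; (r_i+r_j)·cross = 12·-1.0000 = -12.0000
edge 1: (10,2)→(14.5,6)  cross = 10·6 − 14.5·2 = 31.0000; (r_i+r_j)·cross = 24.5·31.0000 = 759.5000
edge 2: (14.5,6)→(16.5,11)  cross = 14.5·11 − 16.5·6 = 60.5000; (r_i+r_j)·cross = 31·60.5000 = 1875.5000
edge 3: (16.5,11)→(13.5,16.5)  cross = 16.5·16.5 − 13.5·11 = 123.7500; (r_i+r_j)·cross = 30·123.7500 = 3712.5000
edge 4: (13.5,16.5)→(11,16)  cross = 13.5·16 − 11·16.5 = 34.5000; (r_i+r_j)·cross = 24.5·34.5000 = 845.2500
edge 5: (11,16)→(2,0.5)  cross = 11·0.5 − 2·16 = -26.5000; (r_i+r_j)·cross = 13·-26.5000 = -344.5000
Σcross = 222.2500 → A = |Σcross|/2 = 111.1250 mm²
Σ(r_i+r_j)·cross = 6836.2500 → first moment M = |Σ|/6 = 1139.3750
R_c = M/A = 1139.3750/111.1250 = 10.2531 mm
θ = 75° = 1.308997 rad
V = θ·R_c·A = 1.308997·10.2531·111.1250 = 1491.438 mm³

Volume = 1491.438 mm³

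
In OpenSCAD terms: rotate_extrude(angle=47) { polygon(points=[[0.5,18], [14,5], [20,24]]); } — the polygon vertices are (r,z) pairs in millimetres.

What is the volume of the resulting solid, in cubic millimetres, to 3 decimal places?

Profile (r,z), 3 vertices: (0.5,18) (14,5) (20,24)
edge 0: (0.5,18)→(14,5)  cross = 0.5·5 − 14·18 = -249.5000; (r_i+r_j)·cross = 14.5·-249.5000 = -3617.7500
edge 1: (14,5)→(20,24)  cross = 14·24 − 20·5 = 236.0000; (r_i+r_j)·cross = 34·236.0000 = 8024.0000
edge 2: (20,24)→(0.5,18)  cross = 20·18 − 0.5·24 = 348.0000; (r_i+r_j)·cross = 20.5·348.0000 = 7134.0000
Σcross = 334.5000 → A = |Σcross|/2 = 167.2500 mm²
Σ(r_i+r_j)·cross = 11540.2500 → first moment M = |Σ|/6 = 1923.3750
R_c = M/A = 1923.3750/167.2500 = 11.5000 mm
θ = 47° = 0.820305 rad
V = θ·R_c·A = 0.820305·11.5000·167.2500 = 1577.754 mm³

Volume = 1577.754 mm³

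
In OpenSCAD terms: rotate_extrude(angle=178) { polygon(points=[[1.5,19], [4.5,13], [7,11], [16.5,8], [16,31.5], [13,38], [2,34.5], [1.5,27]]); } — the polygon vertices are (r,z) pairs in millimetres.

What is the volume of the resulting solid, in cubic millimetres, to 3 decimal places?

Volume = 10472.250 mm³

Profile (r,z), 8 vertices: (1.5,19) (4.5,13) (7,11) (16.5,8) (16,31.5) (13,38) (2,34.5) (1.5,27)
edge 0: (1.5,19)→(4.5,13)  cross = 1.5·13 − 4.5·19 = -66.0000; (r_i+r_j)·cross = 6·-66.0000 = -396.0000
edge 1: (4.5,13)→(7,11)  cross = 4.5·11 − 7·13 = -41.5000; (r_i+r_j)·cross = 11.5·-41.5000 = -477.2500
edge 2: (7,11)→(16.5,8)  cross = 7·8 − 16.5·11 = -125.5000; (r_i+r_j)·cross = 23.5·-125.5000 = -2949.2500
edge 3: (16.5,8)→(16,31.5)  cross = 16.5·31.5 − 16·8 = 391.7500; (r_i+r_j)·cross = 32.5·391.7500 = 12731.8750
edge 4: (16,31.5)→(13,38)  cross = 16·38 − 13·31.5 = 198.5000; (r_i+r_j)·cross = 29·198.5000 = 5756.5000
edge 5: (13,38)→(2,34.5)  cross = 13·34.5 − 2·38 = 372.5000; (r_i+r_j)·cross = 15·372.5000 = 5587.5000
edge 6: (2,34.5)→(1.5,27)  cross = 2·27 − 1.5·34.5 = 2.2500; (r_i+r_j)·cross = 3.5·2.2500 = 7.8750
edge 7: (1.5,27)→(1.5,19)  cross = 1.5·19 − 1.5·27 = -12.0000; (r_i+r_j)·cross = 3·-12.0000 = -36.0000
Σcross = 720.0000 → A = |Σcross|/2 = 360.0000 mm²
Σ(r_i+r_j)·cross = 20225.2500 → first moment M = |Σ|/6 = 3370.8750
R_c = M/A = 3370.8750/360.0000 = 9.3635 mm
θ = 178° = 3.106686 rad
V = θ·R_c·A = 3.106686·9.3635·360.0000 = 10472.250 mm³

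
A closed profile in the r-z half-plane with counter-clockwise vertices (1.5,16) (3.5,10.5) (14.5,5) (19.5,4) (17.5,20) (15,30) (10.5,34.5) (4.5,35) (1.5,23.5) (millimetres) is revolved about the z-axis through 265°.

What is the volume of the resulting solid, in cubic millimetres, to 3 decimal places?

Volume = 18358.653 mm³

Profile (r,z), 9 vertices: (1.5,16) (3.5,10.5) (14.5,5) (19.5,4) (17.5,20) (15,30) (10.5,34.5) (4.5,35) (1.5,23.5)
edge 0: (1.5,16)→(3.5,10.5)  cross = 1.5·10.5 − 3.5·16 = -40.2500; (r_i+r_j)·cross = 5·-40.2500 = -201.2500
edge 1: (3.5,10.5)→(14.5,5)  cross = 3.5·5 − 14.5·10.5 = -134.7500; (r_i+r_j)·cross = 18·-134.7500 = -2425.5000
edge 2: (14.5,5)→(19.5,4)  cross = 14.5·4 − 19.5·5 = -39.5000; (r_i+r_j)·cross = 34·-39.5000 = -1343.0000
edge 3: (19.5,4)→(17.5,20)  cross = 19.5·20 − 17.5·4 = 320.0000; (r_i+r_j)·cross = 37·320.0000 = 11840.0000
edge 4: (17.5,20)→(15,30)  cross = 17.5·30 − 15·20 = 225.0000; (r_i+r_j)·cross = 32.5·225.0000 = 7312.5000
edge 5: (15,30)→(10.5,34.5)  cross = 15·34.5 − 10.5·30 = 202.5000; (r_i+r_j)·cross = 25.5·202.5000 = 5163.7500
edge 6: (10.5,34.5)→(4.5,35)  cross = 10.5·35 − 4.5·34.5 = 212.2500; (r_i+r_j)·cross = 15·212.2500 = 3183.7500
edge 7: (4.5,35)→(1.5,23.5)  cross = 4.5·23.5 − 1.5·35 = 53.2500; (r_i+r_j)·cross = 6·53.2500 = 319.5000
edge 8: (1.5,23.5)→(1.5,16)  cross = 1.5·16 − 1.5·23.5 = -11.2500; (r_i+r_j)·cross = 3·-11.2500 = -33.7500
Σcross = 787.2500 → A = |Σcross|/2 = 393.6250 mm²
Σ(r_i+r_j)·cross = 23816.0000 → first moment M = |Σ|/6 = 3969.3333
R_c = M/A = 3969.3333/393.6250 = 10.0840 mm
θ = 265° = 4.625123 rad
V = θ·R_c·A = 4.625123·10.0840·393.6250 = 18358.653 mm³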